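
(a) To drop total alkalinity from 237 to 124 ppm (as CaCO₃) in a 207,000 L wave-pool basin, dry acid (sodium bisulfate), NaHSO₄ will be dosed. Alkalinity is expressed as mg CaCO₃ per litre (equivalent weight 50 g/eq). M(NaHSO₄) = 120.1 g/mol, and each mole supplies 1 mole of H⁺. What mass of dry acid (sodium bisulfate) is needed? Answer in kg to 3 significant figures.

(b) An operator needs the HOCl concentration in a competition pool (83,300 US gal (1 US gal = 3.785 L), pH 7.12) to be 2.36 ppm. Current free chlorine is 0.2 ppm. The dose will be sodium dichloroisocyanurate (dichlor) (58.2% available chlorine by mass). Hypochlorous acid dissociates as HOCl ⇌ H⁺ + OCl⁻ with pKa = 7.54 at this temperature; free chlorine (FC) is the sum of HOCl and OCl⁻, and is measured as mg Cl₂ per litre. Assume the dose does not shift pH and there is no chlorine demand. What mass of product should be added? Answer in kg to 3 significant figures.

(a) Alkalinity to neutralize: (237 − 124) = 113 mg/L as CaCO₃ × 207,000 L = 23,390 g as CaCO₃.
(a) Equivalents of H⁺ required: 23,390 ÷ 50 g/eq = 467.8 eq = 467.8 mol NaHSO₄.
(a) Mass of NaHSO₄: 467.8 × 120.1 = 56,190 g.

(b) Volume: 83,300 US gal × 3.785 L/gal = 315,290 L.
(b) [OCl⁻]/[HOCl] = 10^(pH − pKa) = 10^(7.12 − 7.54) = 0.3802; fraction as HOCl = 1/(1 + 0.3802) = 0.7245.
(b) Free chlorine required for 2.36 ppm HOCl: 2.36 / 0.7245 = 3.257 ppm.
(b) FC to add: 3.257 − 0.2 = 3.057 mg/L as Cl₂.
(b) Cl₂ equivalent: 3.057 mg/L × 315,290 L = 963.9 g.
(b) Product at 58.2% available Cl: 963.9 / 0.582 = 1656 g.

(a) 56.2 kg; (b) 1.66 kg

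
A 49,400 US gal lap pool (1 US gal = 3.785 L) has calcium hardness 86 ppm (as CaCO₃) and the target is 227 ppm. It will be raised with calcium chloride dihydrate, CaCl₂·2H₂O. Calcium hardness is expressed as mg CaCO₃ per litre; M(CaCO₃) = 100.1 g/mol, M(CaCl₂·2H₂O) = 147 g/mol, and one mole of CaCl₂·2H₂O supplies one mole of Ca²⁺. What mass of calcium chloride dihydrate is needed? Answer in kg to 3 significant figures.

38.7 kg

Volume: 49,400 US gal × 3.785 L/gal = 186,979 L.
Hardness to add: (227 − 86) = 141 mg/L as CaCO₃ × 186,979 L = 26,360 g as CaCO₃.
Moles of Ca²⁺ (1 mol Ca²⁺ ≡ 1 mol CaCO₃): 26,360 / 100.1 g/mol = 263.4 mol.
Mass of CaCl₂·2H₂O: 263.4 × 147 = 38,720 g.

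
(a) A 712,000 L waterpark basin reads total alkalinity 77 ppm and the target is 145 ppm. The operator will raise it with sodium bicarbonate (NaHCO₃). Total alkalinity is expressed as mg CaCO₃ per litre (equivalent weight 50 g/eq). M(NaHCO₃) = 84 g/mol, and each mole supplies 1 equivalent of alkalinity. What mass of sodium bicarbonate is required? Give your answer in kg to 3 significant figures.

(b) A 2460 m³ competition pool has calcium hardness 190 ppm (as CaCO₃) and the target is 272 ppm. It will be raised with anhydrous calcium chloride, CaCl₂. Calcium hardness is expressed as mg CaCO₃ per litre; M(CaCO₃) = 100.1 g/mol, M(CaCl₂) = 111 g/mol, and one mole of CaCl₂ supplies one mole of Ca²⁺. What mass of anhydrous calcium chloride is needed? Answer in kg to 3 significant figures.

(a) 81.3 kg; (b) 224 kg

(a) Alkalinity to add: (145 − 77) = 68 mg/L as CaCO₃ × 712,000 L = 48,420 g as CaCO₃.
(a) Equivalents: 48,420 g ÷ 50 g/eq = 968.3 eq.
(a) NaHCO₃ supplies 1 eq per mole → 968.3 mol.
(a) Mass: 968.3 mol × 84 g/mol = 81,340 g.

(b) Volume: 2460 m³ = 2,460,000 L.
(b) Hardness to add: (272 − 190) = 82 mg/L as CaCO₃ × 2,460,000 L = 201,700 g as CaCO₃.
(b) Moles of Ca²⁺ (1 mol Ca²⁺ ≡ 1 mol CaCO₃): 201,700 / 100.1 g/mol = 2015 mol.
(b) Mass of CaCl₂: 2015 × 111 = 223,700 g.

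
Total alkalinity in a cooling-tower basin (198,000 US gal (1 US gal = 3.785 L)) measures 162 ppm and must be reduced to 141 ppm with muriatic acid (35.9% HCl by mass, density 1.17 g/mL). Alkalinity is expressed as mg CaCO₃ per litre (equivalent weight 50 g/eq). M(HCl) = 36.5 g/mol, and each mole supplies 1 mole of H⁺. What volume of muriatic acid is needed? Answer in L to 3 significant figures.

27.4 L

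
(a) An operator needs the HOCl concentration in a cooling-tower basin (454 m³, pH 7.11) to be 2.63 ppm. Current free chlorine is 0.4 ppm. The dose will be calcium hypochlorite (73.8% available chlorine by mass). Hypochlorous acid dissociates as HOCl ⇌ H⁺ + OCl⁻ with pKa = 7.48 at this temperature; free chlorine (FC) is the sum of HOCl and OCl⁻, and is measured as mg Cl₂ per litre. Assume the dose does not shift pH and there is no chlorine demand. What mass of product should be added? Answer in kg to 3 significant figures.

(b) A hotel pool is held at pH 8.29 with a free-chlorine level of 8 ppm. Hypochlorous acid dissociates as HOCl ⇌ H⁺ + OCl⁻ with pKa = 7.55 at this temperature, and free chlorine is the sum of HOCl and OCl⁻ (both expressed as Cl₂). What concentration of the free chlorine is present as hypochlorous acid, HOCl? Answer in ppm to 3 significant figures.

(a) Volume: 454 m³ = 454,000 L.
(a) [OCl⁻]/[HOCl] = 10^(pH − pKa) = 10^(7.11 − 7.48) = 0.4266; fraction as HOCl = 1/(1 + 0.4266) = 0.701.
(a) Free chlorine required for 2.63 ppm HOCl: 2.63 / 0.701 = 3.752 ppm.
(a) FC to add: 3.752 − 0.4 = 3.352 mg/L as Cl₂.
(a) Cl₂ equivalent: 3.352 mg/L × 454,000 L = 1522 g.
(a) Product at 73.8% available Cl: 1522 / 0.738 = 2062 g.

(b) [OCl⁻]/[HOCl] = 10^(pH − pKa) = 10^(8.29 − 7.55) = 10^0.74 = 5.495.
(b) Fraction as HOCl = 1 / (1 + 5.495) = 0.154.
(b) HOCl = 0.154 × 8 ppm = 1.232 ppm.

(a) 2.06 kg; (b) 1.23 ppm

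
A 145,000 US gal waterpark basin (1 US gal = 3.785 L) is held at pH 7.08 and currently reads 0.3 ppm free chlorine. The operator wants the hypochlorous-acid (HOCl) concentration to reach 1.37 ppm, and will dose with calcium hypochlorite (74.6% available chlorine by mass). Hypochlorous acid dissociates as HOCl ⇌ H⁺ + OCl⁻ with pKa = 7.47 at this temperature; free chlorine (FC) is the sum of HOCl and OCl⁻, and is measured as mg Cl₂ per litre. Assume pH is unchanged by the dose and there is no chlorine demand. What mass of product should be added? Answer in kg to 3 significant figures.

Volume: 145,000 US gal × 3.785 L/gal = 548,825 L.
[OCl⁻]/[HOCl] = 10^(pH − pKa) = 10^(7.08 − 7.47) = 0.4074; fraction as HOCl = 1/(1 + 0.4074) = 0.7105.
Free chlorine required for 1.37 ppm HOCl: 1.37 / 0.7105 = 1.928 ppm.
FC to add: 1.928 − 0.3 = 1.628 mg/L as Cl₂.
Cl₂ equivalent: 1.628 mg/L × 548,825 L = 893.5 g.
Product at 74.6% available Cl: 893.5 / 0.746 = 1198 g.

1.20 kg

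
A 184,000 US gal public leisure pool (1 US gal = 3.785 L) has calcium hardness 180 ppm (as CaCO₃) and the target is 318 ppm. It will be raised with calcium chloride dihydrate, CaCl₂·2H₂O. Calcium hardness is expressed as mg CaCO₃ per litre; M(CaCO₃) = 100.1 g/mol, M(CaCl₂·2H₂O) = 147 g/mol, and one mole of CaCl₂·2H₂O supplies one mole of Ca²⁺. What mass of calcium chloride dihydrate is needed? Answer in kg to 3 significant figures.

141 kg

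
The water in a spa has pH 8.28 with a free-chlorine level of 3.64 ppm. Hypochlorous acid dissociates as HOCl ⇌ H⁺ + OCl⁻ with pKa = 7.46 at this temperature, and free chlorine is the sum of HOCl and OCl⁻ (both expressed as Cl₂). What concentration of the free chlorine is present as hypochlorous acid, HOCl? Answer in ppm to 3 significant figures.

[OCl⁻]/[HOCl] = 10^(pH − pKa) = 10^(8.28 − 7.46) = 10^0.82 = 6.607.
Fraction as HOCl = 1 / (1 + 6.607) = 0.1315.
HOCl = 0.1315 × 3.64 ppm = 0.4785 ppm.

0.479 ppm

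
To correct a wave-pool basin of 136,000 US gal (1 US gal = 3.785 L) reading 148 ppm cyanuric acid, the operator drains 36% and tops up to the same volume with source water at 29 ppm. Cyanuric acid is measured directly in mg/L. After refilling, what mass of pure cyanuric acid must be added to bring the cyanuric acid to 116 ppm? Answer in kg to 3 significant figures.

5.58 kg

Volume: 136,000 US gal × 3.785 L/gal = 514,760 L.
After draining 36% and refilling: 148 × 0.64 + 29 × 0.36 = 105.16 ppm.
Deficit to target: 116 − 105.16 = 10.84 mg/L.
Mass: 10.84 mg/L × 514,760 L = 5580 g cyanuric acid.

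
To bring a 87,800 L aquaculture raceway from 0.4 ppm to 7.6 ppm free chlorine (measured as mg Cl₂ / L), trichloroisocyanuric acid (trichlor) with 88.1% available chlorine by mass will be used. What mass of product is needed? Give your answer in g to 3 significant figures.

718 g

Chlorine deficit: 7.6 − 0.4 = 7.2 ppm = 7.2 mg/L as Cl₂.
Cl₂ equivalent needed: 7.2 mg/L × 87,800 L = 632,200 mg = 632.2 g.
Product at 88.1% available chlorine: 632.2 / 0.881 = 717.5 g.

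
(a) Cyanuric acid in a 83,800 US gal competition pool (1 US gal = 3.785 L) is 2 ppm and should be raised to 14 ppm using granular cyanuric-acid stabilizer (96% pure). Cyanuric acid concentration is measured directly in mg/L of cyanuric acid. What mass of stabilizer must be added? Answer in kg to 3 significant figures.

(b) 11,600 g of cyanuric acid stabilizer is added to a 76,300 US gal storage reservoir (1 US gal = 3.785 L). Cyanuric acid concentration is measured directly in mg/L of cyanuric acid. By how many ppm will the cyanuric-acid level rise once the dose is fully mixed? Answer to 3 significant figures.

(a) 3.96 kg; (b) 40.2 ppm

(a) Volume: 83,800 US gal × 3.785 L/gal = 317,183 L.
(a) CYA to add: (14 − 2) = 12 mg/L × 317,183 L = 3806 g cyanuric acid.
(a) At 96% purity: 3806 / 0.96 = 3965 g product.

(b) Volume: 76,300 US gal × 3.785 L/gal = 288,796 L.
(b) Rise: 11,600 g / 288,796 L × 1000 = 40.17 mg/L.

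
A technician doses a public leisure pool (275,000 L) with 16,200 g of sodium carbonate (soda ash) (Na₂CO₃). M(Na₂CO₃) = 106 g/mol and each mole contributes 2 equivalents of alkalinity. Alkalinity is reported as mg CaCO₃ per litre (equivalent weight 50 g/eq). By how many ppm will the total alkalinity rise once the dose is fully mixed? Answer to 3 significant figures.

Moles of Na₂CO₃: 16,200 g ÷ 106 g/mol = 152.8 mol → 305.7 eq of alkalinity.
As CaCO₃: 305.7 eq × 50 g/eq = 15,280 g.
Rise: 15,280 g / 275,000 L × 1000 = 55.57 mg/L.

55.6 ppm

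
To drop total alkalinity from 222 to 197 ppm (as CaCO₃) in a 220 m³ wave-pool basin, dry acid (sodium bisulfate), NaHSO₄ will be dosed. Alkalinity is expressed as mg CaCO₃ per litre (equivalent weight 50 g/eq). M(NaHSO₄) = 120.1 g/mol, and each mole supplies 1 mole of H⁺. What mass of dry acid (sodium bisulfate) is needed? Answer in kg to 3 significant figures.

13.2 kg

Volume: 220 m³ = 220,000 L.
Alkalinity to neutralize: (222 − 197) = 25 mg/L as CaCO₃ × 220,000 L = 5500 g as CaCO₃.
Equivalents of H⁺ required: 5500 ÷ 50 g/eq = 110 eq = 110 mol NaHSO₄.
Mass of NaHSO₄: 110 × 120.1 = 13,210 g.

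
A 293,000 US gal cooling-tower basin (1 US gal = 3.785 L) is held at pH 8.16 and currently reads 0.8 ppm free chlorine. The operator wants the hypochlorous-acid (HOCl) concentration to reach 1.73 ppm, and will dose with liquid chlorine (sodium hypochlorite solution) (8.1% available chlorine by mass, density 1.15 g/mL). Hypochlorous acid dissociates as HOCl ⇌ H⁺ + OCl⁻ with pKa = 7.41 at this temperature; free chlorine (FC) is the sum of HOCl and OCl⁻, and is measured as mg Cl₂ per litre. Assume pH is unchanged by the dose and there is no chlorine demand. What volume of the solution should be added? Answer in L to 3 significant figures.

Volume: 293,000 US gal × 3.785 L/gal = 1,109,005 L.
[OCl⁻]/[HOCl] = 10^(pH − pKa) = 10^(8.16 − 7.41) = 5.623; fraction as HOCl = 1/(1 + 5.623) = 0.151.
Free chlorine required for 1.73 ppm HOCl: 1.73 / 0.151 = 11.46 ppm.
FC to add: 11.46 − 0.8 = 10.66 mg/L as Cl₂.
Cl₂ equivalent: 10.66 mg/L × 1,109,005 L = 11,820 g.
Product at 8.1% available Cl: 11,820 / 0.081 = 145,900 g.
Volume: 145,900 g ÷ 1.15 g/mL = 126,900 mL.

127 L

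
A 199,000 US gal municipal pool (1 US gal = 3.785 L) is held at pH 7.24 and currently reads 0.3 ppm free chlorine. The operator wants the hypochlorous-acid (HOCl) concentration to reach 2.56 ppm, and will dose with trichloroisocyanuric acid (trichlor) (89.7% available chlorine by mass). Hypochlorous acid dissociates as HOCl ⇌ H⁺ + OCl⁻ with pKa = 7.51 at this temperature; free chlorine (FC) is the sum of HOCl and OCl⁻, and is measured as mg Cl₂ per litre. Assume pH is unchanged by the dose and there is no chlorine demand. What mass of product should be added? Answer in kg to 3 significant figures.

3.05 kg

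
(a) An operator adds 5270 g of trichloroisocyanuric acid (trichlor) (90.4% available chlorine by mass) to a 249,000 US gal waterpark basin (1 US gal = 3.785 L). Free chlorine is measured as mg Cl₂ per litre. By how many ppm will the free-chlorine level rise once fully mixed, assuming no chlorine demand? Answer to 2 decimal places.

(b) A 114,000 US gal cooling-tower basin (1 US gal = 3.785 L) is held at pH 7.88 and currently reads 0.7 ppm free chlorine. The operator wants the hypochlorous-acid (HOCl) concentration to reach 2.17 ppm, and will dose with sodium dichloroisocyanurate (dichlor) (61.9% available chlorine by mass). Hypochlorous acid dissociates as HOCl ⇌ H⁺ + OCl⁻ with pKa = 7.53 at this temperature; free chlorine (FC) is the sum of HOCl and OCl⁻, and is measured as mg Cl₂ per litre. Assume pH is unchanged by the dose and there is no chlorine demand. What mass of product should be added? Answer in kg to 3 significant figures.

(a) 5.05 ppm; (b) 4.41 kg

(a) Volume: 249,000 US gal × 3.785 L/gal = 942,465 L.
(a) Available chlorine delivered: 5270 g × 0.904 = 4764 g as Cl₂.
(a) Concentration rise: 4764 g / 942,465 L = 5.055 mg/L = 5.05 ppm.

(b) Volume: 114,000 US gal × 3.785 L/gal = 431,490 L.
(b) [OCl⁻]/[HOCl] = 10^(pH − pKa) = 10^(7.88 − 7.53) = 2.239; fraction as HOCl = 1/(1 + 2.239) = 0.3088.
(b) Free chlorine required for 2.17 ppm HOCl: 2.17 / 0.3088 = 7.028 ppm.
(b) FC to add: 7.028 − 0.7 = 6.328 mg/L as Cl₂.
(b) Cl₂ equivalent: 6.328 mg/L × 431,490 L = 2730 g.
(b) Product at 61.9% available Cl: 2730 / 0.619 = 4411 g.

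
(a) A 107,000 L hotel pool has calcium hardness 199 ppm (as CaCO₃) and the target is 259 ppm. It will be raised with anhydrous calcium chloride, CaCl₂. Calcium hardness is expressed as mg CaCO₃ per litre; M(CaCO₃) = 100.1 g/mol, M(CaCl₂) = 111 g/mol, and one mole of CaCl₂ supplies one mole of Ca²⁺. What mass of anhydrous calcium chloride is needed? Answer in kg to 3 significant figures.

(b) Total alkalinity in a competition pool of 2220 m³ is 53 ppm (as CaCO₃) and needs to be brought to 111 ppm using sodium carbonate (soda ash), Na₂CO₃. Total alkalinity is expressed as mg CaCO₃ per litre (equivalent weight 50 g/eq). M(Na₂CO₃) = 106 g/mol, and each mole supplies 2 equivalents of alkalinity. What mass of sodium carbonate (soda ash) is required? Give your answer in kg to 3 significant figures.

(a) 7.12 kg; (b) 136 kg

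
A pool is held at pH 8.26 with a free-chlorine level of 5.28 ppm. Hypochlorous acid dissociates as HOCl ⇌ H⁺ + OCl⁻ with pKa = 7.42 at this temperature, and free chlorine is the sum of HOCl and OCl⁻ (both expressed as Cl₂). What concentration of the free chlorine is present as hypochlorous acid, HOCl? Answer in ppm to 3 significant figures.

0.667 ppm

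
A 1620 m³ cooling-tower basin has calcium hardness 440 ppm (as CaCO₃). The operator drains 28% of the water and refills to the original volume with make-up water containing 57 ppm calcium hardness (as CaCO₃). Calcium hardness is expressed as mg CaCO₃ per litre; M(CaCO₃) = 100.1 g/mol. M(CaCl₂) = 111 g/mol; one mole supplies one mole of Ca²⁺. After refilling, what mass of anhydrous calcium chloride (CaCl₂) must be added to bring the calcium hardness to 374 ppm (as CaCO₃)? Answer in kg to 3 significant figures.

74.1 kg

Volume: 1620 m³ = 1,620,000 L.
After draining 28% and refilling: 440 × 0.72 + 57 × 0.28 = 332.76 ppm.
Deficit to target: 374 − 332.76 = 41.24 mg/L.
As CaCO₃: 41.24 mg/L × 1,620,000 L = 66,810 g; ÷ 100.1 = 667.4 mol Ca²⁺.
Mass: 667.4 × 111 = 74,080 g.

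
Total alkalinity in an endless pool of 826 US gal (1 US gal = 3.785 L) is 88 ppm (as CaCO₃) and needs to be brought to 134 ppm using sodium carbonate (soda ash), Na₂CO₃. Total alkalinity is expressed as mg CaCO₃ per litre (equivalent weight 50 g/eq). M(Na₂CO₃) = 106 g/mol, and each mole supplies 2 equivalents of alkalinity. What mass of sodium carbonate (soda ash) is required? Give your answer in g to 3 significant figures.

Volume: 826 US gal × 3.785 L/gal = 3,126 L.
Alkalinity to add: (134 − 88) = 46 mg/L as CaCO₃ × 3,126 L = 143.8 g as CaCO₃.
Equivalents: 143.8 g ÷ 50 g/eq = 2.876 eq.
Each mole of Na₂CO₃ supplies 2 eq, so 2.876 / 2 = 1.438 mol.
Mass: 1.438 mol × 106 g/mol = 152.4 g.

152 g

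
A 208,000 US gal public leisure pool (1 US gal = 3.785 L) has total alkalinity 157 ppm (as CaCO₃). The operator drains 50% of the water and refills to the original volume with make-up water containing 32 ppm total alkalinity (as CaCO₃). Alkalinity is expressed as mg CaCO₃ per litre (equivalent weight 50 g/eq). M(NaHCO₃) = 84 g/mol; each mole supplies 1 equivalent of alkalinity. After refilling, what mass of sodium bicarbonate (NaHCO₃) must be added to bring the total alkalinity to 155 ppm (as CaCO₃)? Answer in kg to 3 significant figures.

80.0 kg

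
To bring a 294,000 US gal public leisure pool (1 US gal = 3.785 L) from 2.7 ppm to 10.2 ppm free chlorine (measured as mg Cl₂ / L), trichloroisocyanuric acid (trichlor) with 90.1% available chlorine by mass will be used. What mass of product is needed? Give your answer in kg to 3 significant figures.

9.26 kg

Volume: 294,000 US gal × 3.785 L/gal = 1,112,790 L.
Chlorine deficit: 10.2 − 2.7 = 7.5 ppm = 7.5 mg/L as Cl₂.
Cl₂ equivalent needed: 7.5 mg/L × 1,112,790 L = 8,346,000 mg = 8346 g.
Product at 90.1% available chlorine: 8346 / 0.901 = 9263 g.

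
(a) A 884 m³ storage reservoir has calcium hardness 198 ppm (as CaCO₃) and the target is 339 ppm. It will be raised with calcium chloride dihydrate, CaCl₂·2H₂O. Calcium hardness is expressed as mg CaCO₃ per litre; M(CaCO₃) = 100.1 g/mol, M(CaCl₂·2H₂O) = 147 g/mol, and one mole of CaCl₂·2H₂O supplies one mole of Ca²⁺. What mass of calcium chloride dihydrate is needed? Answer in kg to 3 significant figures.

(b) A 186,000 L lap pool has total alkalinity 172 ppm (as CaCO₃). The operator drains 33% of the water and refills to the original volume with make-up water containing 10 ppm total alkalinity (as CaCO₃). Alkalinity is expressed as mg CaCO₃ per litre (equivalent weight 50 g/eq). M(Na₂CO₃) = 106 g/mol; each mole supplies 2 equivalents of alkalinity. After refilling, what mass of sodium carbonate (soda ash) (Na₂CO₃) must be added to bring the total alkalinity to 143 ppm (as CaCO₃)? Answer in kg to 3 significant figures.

(a) 183 kg; (b) 4.82 kg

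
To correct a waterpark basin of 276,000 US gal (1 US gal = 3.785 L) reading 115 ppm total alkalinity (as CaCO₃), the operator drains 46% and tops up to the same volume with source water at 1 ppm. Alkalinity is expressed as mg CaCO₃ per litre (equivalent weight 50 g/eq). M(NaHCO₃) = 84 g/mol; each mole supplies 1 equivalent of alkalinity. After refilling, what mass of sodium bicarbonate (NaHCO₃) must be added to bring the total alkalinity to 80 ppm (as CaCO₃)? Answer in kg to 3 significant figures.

30.6 kg

Volume: 276,000 US gal × 3.785 L/gal = 1,044,660 L.
After draining 46% and refilling: 115 × 0.54 + 1 × 0.46 = 62.56 ppm.
Deficit to target: 80 − 62.56 = 17.44 mg/L.
As CaCO₃: 17.44 mg/L × 1,044,660 L = 18,220 g; ÷ 50 g/eq ÷ 1 = 364.4 mol NaHCO₃.
Mass: 364.4 × 84 = 30,610 g.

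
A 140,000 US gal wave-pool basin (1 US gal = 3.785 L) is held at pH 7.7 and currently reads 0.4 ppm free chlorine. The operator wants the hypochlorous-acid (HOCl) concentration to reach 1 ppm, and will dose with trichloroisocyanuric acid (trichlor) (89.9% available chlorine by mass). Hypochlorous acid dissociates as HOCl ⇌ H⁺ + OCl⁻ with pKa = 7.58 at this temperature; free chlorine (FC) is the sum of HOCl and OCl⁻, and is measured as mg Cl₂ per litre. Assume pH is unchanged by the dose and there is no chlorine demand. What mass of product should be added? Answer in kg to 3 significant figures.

1.13 kg

Volume: 140,000 US gal × 3.785 L/gal = 529,900 L.
[OCl⁻]/[HOCl] = 10^(pH − pKa) = 10^(7.7 − 7.58) = 1.318; fraction as HOCl = 1/(1 + 1.318) = 0.4314.
Free chlorine required for 1 ppm HOCl: 1 / 0.4314 = 2.318 ppm.
FC to add: 2.318 − 0.4 = 1.918 mg/L as Cl₂.
Cl₂ equivalent: 1.918 mg/L × 529,900 L = 1016 g.
Product at 89.9% available Cl: 1016 / 0.899 = 1131 g.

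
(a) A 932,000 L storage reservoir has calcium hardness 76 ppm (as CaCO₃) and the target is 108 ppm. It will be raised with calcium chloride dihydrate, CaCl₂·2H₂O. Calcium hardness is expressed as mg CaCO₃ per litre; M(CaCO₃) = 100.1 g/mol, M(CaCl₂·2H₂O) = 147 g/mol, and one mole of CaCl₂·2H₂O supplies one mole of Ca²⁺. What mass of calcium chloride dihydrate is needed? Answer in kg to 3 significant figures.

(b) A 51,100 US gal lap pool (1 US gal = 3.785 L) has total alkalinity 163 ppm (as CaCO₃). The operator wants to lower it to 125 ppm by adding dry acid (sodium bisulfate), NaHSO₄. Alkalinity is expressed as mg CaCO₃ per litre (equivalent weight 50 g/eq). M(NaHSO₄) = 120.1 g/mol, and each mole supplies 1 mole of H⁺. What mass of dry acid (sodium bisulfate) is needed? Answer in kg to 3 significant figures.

(a) 43.8 kg; (b) 17.7 kg

(a) Hardness to add: (108 − 76) = 32 mg/L as CaCO₃ × 932,000 L = 29,820 g as CaCO₃.
(a) Moles of Ca²⁺ (1 mol Ca²⁺ ≡ 1 mol CaCO₃): 29,820 / 100.1 g/mol = 297.9 mol.
(a) Mass of CaCl₂·2H₂O: 297.9 × 147 = 43,800 g.

(b) Volume: 51,100 US gal × 3.785 L/gal = 193,414 L.
(b) Alkalinity to neutralize: (163 − 125) = 38 mg/L as CaCO₃ × 193,414 L = 7350 g as CaCO₃.
(b) Equivalents of H⁺ required: 7350 ÷ 50 g/eq = 147 eq = 147 mol NaHSO₄.
(b) Mass of NaHSO₄: 147 × 120.1 = 17,650 g.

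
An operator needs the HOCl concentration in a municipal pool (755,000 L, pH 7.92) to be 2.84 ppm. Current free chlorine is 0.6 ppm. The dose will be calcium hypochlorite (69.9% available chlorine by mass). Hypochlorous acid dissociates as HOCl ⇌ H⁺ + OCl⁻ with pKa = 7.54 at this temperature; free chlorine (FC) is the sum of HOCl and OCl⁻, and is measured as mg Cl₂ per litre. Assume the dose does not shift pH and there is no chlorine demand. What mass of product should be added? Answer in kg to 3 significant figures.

9.78 kg

[OCl⁻]/[HOCl] = 10^(pH − pKa) = 10^(7.92 − 7.54) = 2.399; fraction as HOCl = 1/(1 + 2.399) = 0.2942.
Free chlorine required for 2.84 ppm HOCl: 2.84 / 0.2942 = 9.653 ppm.
FC to add: 9.653 − 0.6 = 9.053 mg/L as Cl₂.
Cl₂ equivalent: 9.053 mg/L × 755,000 L = 6835 g.
Product at 69.9% available Cl: 6835 / 0.699 = 9778 g.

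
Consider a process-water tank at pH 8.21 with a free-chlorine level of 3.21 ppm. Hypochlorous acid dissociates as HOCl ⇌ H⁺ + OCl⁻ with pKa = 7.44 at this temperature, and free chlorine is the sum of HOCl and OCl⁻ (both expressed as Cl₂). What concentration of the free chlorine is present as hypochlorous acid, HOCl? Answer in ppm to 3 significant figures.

0.466 ppm

[OCl⁻]/[HOCl] = 10^(pH − pKa) = 10^(8.21 − 7.44) = 10^0.77 = 5.888.
Fraction as HOCl = 1 / (1 + 5.888) = 0.1452.
HOCl = 0.1452 × 3.21 ppm = 0.466 ppm.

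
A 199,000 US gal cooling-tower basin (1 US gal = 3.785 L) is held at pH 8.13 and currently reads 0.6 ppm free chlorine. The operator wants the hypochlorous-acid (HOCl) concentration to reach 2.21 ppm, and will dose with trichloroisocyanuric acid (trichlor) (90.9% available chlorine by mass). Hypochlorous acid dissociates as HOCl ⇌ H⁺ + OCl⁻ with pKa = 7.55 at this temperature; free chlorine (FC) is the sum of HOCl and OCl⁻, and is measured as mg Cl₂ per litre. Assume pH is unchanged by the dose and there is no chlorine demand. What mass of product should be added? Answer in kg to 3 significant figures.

Volume: 199,000 US gal × 3.785 L/gal = 753,215 L.
[OCl⁻]/[HOCl] = 10^(pH − pKa) = 10^(8.13 − 7.55) = 3.802; fraction as HOCl = 1/(1 + 3.802) = 0.2083.
Free chlorine required for 2.21 ppm HOCl: 2.21 / 0.2083 = 10.61 ppm.
FC to add: 10.61 − 0.6 = 10.01 mg/L as Cl₂.
Cl₂ equivalent: 10.01 mg/L × 753,215 L = 7541 g.
Product at 90.9% available Cl: 7541 / 0.909 = 8296 g.

8.30 kg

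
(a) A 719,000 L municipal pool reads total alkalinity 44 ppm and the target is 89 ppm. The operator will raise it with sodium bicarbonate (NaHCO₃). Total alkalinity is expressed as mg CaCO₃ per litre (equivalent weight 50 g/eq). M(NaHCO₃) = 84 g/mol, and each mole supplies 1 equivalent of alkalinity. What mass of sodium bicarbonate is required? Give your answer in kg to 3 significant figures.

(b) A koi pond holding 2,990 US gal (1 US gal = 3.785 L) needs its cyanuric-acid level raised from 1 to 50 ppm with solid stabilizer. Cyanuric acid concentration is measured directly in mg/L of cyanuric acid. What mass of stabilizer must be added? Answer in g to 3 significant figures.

(a) 54.4 kg; (b) 555 g

(a) Alkalinity to add: (89 − 44) = 45 mg/L as CaCO₃ × 719,000 L = 32,360 g as CaCO₃.
(a) Equivalents: 32,360 g ÷ 50 g/eq = 647.1 eq.
(a) NaHCO₃ supplies 1 eq per mole → 647.1 mol.
(a) Mass: 647.1 mol × 84 g/mol = 54,360 g.

(b) Volume: 2,990 US gal × 3.785 L/gal = 11,317 L.
(b) CYA to add: (50 − 1) = 49 mg/L × 11,317 L = 554.5 g cyanuric acid.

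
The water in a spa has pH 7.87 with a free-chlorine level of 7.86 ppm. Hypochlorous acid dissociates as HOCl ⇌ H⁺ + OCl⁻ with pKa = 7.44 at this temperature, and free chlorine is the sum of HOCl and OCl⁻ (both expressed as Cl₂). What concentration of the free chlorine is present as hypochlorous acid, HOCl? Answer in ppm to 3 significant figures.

2.13 ppm

[OCl⁻]/[HOCl] = 10^(pH − pKa) = 10^(7.87 − 7.44) = 10^0.43 = 2.692.
Fraction as HOCl = 1 / (1 + 2.692) = 0.2709.
HOCl = 0.2709 × 7.86 ppm = 2.129 ppm.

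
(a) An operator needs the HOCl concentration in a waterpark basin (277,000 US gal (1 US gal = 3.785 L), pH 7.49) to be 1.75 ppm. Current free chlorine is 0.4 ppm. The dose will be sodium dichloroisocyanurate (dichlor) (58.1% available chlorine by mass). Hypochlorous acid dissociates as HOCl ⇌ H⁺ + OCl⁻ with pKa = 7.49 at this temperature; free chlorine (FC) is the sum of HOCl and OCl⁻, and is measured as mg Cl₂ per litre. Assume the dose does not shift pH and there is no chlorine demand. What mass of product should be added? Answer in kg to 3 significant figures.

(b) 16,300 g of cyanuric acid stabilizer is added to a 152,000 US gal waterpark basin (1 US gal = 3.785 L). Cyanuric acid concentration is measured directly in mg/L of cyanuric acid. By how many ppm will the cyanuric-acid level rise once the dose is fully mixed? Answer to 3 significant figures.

(a) 5.59 kg; (b) 28.3 ppm

(a) Volume: 277,000 US gal × 3.785 L/gal = 1,048,445 L.
(a) [OCl⁻]/[HOCl] = 10^(pH − pKa) = 10^(7.49 − 7.49) = 1; fraction as HOCl = 1/(1 + 1) = 0.5.
(a) Free chlorine required for 1.75 ppm HOCl: 1.75 / 0.5 = 3.5 ppm.
(a) FC to add: 3.5 − 0.4 = 3.1 mg/L as Cl₂.
(a) Cl₂ equivalent: 3.1 mg/L × 1,048,445 L = 3250 g.
(a) Product at 58.1% available Cl: 3250 / 0.581 = 5594 g.

(b) Volume: 152,000 US gal × 3.785 L/gal = 575,320 L.
(b) Rise: 16,300 g / 575,320 L × 1000 = 28.33 mg/L.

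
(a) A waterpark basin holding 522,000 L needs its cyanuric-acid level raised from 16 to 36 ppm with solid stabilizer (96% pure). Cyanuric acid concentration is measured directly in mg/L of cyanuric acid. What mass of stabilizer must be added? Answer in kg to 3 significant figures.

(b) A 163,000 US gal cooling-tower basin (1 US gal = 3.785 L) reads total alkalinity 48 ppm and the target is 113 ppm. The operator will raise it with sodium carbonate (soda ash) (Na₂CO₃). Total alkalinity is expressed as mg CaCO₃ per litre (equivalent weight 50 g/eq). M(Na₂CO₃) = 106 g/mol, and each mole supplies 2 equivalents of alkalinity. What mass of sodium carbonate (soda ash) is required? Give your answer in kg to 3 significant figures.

(a) 10.9 kg; (b) 42.5 kg

(a) CYA to add: (36 − 16) = 20 mg/L × 522,000 L = 10,440 g cyanuric acid.
(a) At 96% purity: 10,440 / 0.96 = 10,880 g product.

(b) Volume: 163,000 US gal × 3.785 L/gal = 616,955 L.
(b) Alkalinity to add: (113 − 48) = 65 mg/L as CaCO₃ × 616,955 L = 40,100 g as CaCO₃.
(b) Equivalents: 40,100 g ÷ 50 g/eq = 802 eq.
(b) Each mole of Na₂CO₃ supplies 2 eq, so 802 / 2 = 401 mol.
(b) Mass: 401 mol × 106 g/mol = 42,510 g.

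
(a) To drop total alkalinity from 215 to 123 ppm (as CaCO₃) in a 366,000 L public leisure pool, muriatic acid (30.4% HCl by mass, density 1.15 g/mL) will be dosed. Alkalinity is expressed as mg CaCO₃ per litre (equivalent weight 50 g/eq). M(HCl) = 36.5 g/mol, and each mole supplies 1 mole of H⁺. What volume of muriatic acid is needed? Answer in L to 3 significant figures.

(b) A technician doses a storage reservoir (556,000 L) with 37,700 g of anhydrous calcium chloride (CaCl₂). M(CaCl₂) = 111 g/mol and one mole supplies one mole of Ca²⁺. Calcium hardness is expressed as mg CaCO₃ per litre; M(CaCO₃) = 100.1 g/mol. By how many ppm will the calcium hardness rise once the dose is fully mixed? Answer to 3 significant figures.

(a) Alkalinity to neutralize: (215 − 123) = 92 mg/L as CaCO₃ × 366,000 L = 33,670 g as CaCO₃.
(a) Equivalents of H⁺ required: 33,670 ÷ 50 g/eq = 673.4 eq = 673.4 mol HCl.
(a) Mass of HCl: 673.4 × 36.5 = 24,580 g.
(a) Mass of 30.4% solution: 24,580 / 0.304 = 80,860 g.
(a) Volume: 80,860 g ÷ 1.15 g/mL = 70,310 mL.

(b) Moles of Ca²⁺: 37,700 g ÷ 111 g/mol = 339.6 mol.
(b) As CaCO₃: 339.6 mol × 100.1 g/mol = 34,000 g.
(b) Rise: 34,000 g / 556,000 L × 1000 = 61.15 mg/L.

(a) 70.3 L; (b) 61.1 ppm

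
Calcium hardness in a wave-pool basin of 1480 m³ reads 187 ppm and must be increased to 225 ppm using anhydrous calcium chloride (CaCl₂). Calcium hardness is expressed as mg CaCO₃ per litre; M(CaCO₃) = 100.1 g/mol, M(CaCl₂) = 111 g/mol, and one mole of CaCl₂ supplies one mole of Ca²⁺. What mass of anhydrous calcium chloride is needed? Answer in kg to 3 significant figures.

62.4 kg

Volume: 1480 m³ = 1,480,000 L.
Hardness to add: (225 − 187) = 38 mg/L as CaCO₃ × 1,480,000 L = 56,240 g as CaCO₃.
Moles of Ca²⁺ (1 mol Ca²⁺ ≡ 1 mol CaCO₃): 56,240 / 100.1 g/mol = 561.8 mol.
Mass of CaCl₂: 561.8 × 111 = 62,360 g.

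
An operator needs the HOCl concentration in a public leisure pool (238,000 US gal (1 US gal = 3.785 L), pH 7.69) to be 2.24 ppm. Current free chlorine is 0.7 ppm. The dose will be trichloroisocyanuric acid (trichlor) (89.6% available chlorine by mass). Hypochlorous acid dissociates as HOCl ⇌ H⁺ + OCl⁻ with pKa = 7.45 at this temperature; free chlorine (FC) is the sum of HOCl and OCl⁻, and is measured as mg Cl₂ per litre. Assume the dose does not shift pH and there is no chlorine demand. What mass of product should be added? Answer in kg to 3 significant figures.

5.46 kg

Volume: 238,000 US gal × 3.785 L/gal = 900,830 L.
[OCl⁻]/[HOCl] = 10^(pH − pKa) = 10^(7.69 − 7.45) = 1.738; fraction as HOCl = 1/(1 + 1.738) = 0.3653.
Free chlorine required for 2.24 ppm HOCl: 2.24 / 0.3653 = 6.133 ppm.
FC to add: 6.133 − 0.7 = 5.433 mg/L as Cl₂.
Cl₂ equivalent: 5.433 mg/L × 900,830 L = 4894 g.
Product at 89.6% available Cl: 4894 / 0.896 = 5462 g.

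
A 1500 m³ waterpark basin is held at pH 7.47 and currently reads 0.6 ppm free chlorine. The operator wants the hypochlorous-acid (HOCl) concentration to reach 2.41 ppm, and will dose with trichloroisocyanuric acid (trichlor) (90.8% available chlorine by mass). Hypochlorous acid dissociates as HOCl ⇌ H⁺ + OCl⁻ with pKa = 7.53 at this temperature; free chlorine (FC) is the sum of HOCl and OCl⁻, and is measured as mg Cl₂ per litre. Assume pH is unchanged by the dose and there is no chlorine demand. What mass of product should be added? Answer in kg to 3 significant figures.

Volume: 1500 m³ = 1,500,000 L.
[OCl⁻]/[HOCl] = 10^(pH − pKa) = 10^(7.47 − 7.53) = 0.871; fraction as HOCl = 1/(1 + 0.871) = 0.5345.
Free chlorine required for 2.41 ppm HOCl: 2.41 / 0.5345 = 4.509 ppm.
FC to add: 4.509 − 0.6 = 3.909 mg/L as Cl₂.
Cl₂ equivalent: 3.909 mg/L × 1,500,000 L = 5864 g.
Product at 90.8% available Cl: 5864 / 0.908 = 6458 g.

6.46 kg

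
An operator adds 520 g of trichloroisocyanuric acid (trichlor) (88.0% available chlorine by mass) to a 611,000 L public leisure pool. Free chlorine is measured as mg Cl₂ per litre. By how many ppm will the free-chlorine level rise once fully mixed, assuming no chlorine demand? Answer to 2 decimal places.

0.75 ppm

Available chlorine delivered: 520 g × 0.88 = 457.6 g as Cl₂.
Concentration rise: 457.6 g / 611,000 L = 0.7489 mg/L = 0.75 ppm.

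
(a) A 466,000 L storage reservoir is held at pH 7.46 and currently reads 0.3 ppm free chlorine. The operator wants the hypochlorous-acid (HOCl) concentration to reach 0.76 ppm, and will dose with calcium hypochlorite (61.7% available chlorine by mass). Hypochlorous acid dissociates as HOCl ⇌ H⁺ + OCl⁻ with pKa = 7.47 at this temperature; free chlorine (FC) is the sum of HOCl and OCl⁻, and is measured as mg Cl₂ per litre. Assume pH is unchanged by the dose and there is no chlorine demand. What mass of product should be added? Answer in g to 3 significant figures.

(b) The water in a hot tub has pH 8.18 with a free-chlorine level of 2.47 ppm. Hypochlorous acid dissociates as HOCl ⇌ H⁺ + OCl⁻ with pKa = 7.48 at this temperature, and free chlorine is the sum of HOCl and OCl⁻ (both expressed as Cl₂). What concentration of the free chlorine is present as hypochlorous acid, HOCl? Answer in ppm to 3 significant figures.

(a) [OCl⁻]/[HOCl] = 10^(pH − pKa) = 10^(7.46 − 7.47) = 0.9772; fraction as HOCl = 1/(1 + 0.9772) = 0.5058.
(a) Free chlorine required for 0.76 ppm HOCl: 0.76 / 0.5058 = 1.503 ppm.
(a) FC to add: 1.503 − 0.3 = 1.203 mg/L as Cl₂.
(a) Cl₂ equivalent: 1.203 mg/L × 466,000 L = 560.5 g.
(a) Product at 61.7% available Cl: 560.5 / 0.617 = 908.4 g.

(b) [OCl⁻]/[HOCl] = 10^(pH − pKa) = 10^(8.18 − 7.48) = 10^0.70 = 5.012.
(b) Fraction as HOCl = 1 / (1 + 5.012) = 0.1663.
(b) HOCl = 0.1663 × 2.47 ppm = 0.4109 ppm.

(a) 908 g; (b) 0.411 ppm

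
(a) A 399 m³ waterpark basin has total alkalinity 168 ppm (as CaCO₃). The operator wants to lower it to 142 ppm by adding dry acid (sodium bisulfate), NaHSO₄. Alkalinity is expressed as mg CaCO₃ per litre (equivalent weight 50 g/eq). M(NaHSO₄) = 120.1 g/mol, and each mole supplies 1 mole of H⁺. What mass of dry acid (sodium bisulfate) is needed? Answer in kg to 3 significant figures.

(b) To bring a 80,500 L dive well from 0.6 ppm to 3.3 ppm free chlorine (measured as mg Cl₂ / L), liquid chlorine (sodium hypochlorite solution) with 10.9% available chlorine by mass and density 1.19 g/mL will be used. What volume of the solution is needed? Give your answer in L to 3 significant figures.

(a) Volume: 399 m³ = 399,000 L.
(a) Alkalinity to neutralize: (168 − 142) = 26 mg/L as CaCO₃ × 399,000 L = 10,370 g as CaCO₃.
(a) Equivalents of H⁺ required: 10,370 ÷ 50 g/eq = 207.5 eq = 207.5 mol NaHSO₄.
(a) Mass of NaHSO₄: 207.5 × 120.1 = 24,920 g.

(b) Chlorine deficit: 3.3 − 0.6 = 2.7 ppm = 2.7 mg/L as Cl₂.
(b) Cl₂ equivalent needed: 2.7 mg/L × 80,500 L = 217,400 mg = 217.3 g.
(b) Product at 10.9% available chlorine: 217.3 / 0.109 = 1994 g.
(b) Volume at density 1.19 g/mL: 1994 g ÷ 1.19 g/mL = 1676 mL.

(a) 24.9 kg; (b) 1.68 L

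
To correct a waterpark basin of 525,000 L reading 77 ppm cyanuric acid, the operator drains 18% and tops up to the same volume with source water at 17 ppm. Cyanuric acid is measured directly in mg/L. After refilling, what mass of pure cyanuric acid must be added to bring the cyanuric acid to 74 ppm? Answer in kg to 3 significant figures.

After draining 18% and refilling: 77 × 0.82 + 17 × 0.18 = 66.2 ppm.
Deficit to target: 74 − 66.2 = 7.8 mg/L.
Mass: 7.8 mg/L × 525,000 L = 4095 g cyanuric acid.

4.09 kg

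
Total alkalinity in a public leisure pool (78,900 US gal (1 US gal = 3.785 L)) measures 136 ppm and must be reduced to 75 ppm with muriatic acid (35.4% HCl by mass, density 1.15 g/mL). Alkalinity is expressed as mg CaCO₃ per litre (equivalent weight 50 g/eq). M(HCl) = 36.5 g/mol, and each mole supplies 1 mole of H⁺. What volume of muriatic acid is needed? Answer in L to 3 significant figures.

Volume: 78,900 US gal × 3.785 L/gal = 298,636 L.
Alkalinity to neutralize: (136 − 75) = 61 mg/L as CaCO₃ × 298,636 L = 18,220 g as CaCO₃.
Equivalents of H⁺ required: 18,220 ÷ 50 g/eq = 364.3 eq = 364.3 mol HCl.
Mass of HCl: 364.3 × 36.5 = 13,300 g.
Mass of 35.4% solution: 13,300 / 0.354 = 37,570 g.
Volume: 37,570 g ÷ 1.15 g/mL = 32,670 mL.

32.7 L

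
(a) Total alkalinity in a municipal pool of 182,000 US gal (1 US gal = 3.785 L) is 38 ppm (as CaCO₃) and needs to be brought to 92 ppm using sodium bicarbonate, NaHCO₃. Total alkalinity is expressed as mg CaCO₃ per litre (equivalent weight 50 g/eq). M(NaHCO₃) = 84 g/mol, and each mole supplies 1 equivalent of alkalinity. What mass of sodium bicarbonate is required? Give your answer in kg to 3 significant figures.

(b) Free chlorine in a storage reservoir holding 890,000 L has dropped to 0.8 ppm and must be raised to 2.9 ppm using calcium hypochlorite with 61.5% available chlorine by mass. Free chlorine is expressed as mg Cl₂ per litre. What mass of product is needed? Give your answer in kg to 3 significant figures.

(a) 62.5 kg; (b) 3.04 kg

(a) Volume: 182,000 US gal × 3.785 L/gal = 688,870 L.
(a) Alkalinity to add: (92 − 38) = 54 mg/L as CaCO₃ × 688,870 L = 37,200 g as CaCO₃.
(a) Equivalents: 37,200 g ÷ 50 g/eq = 744 eq.
(a) NaHCO₃ supplies 1 eq per mole → 744 mol.
(a) Mass: 744 mol × 84 g/mol = 62,490 g.

(b) Chlorine deficit: 2.9 − 0.8 = 2.1 ppm = 2.1 mg/L as Cl₂.
(b) Cl₂ equivalent needed: 2.1 mg/L × 890,000 L = 1,869,000 mg = 1869 g.
(b) Product at 61.5% available chlorine: 1869 / 0.615 = 3039 g.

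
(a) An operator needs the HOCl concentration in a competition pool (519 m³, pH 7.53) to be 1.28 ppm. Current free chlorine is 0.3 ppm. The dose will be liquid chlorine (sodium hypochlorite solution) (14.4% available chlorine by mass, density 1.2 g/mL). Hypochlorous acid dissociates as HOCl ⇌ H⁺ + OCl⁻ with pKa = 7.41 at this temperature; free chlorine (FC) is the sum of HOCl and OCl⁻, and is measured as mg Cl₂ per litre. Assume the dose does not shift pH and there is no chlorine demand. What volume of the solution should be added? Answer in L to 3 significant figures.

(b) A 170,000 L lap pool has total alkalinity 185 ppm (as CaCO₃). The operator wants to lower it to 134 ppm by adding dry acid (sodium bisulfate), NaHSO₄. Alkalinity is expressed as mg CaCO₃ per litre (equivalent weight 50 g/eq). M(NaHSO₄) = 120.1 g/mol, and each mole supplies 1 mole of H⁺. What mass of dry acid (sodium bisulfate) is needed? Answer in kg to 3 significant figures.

(a) 8.01 L; (b) 20.8 kg

(a) Volume: 519 m³ = 519,000 L.
(a) [OCl⁻]/[HOCl] = 10^(pH − pKa) = 10^(7.53 − 7.41) = 1.318; fraction as HOCl = 1/(1 + 1.318) = 0.4314.
(a) Free chlorine required for 1.28 ppm HOCl: 1.28 / 0.4314 = 2.967 ppm.
(a) FC to add: 2.967 − 0.3 = 2.667 mg/L as Cl₂.
(a) Cl₂ equivalent: 2.667 mg/L × 519,000 L = 1384 g.
(a) Product at 14.4% available Cl: 1384 / 0.144 = 9614 g.
(a) Volume: 9614 g ÷ 1.2 g/mL = 8011 mL.

(b) Alkalinity to neutralize: (185 − 134) = 51 mg/L as CaCO₃ × 170,000 L = 8670 g as CaCO₃.
(b) Equivalents of H⁺ required: 8670 ÷ 50 g/eq = 173.4 eq = 173.4 mol NaHSO₄.
(b) Mass of NaHSO₄: 173.4 × 120.1 = 20,830 g.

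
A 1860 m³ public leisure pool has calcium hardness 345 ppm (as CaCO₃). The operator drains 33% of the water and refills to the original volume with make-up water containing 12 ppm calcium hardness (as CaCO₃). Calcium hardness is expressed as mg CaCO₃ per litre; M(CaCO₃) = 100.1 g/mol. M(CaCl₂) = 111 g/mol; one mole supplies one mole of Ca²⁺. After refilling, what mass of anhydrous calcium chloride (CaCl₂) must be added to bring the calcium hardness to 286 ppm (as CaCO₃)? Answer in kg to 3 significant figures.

Volume: 1860 m³ = 1,860,000 L.
After draining 33% and refilling: 345 × 0.67 + 12 × 0.33 = 235.11 ppm.
Deficit to target: 286 − 235.11 = 50.89 mg/L.
As CaCO₃: 50.89 mg/L × 1,860,000 L = 94,660 g; ÷ 100.1 = 945.6 mol Ca²⁺.
Mass: 945.6 × 111 = 105,000 g.

105 kg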